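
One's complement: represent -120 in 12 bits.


Original: 000001111000
Invert all bits:
  bit 0: 0 → 1
  bit 1: 0 → 1
  bit 2: 0 → 1
  bit 3: 0 → 1
  bit 4: 0 → 1
  bit 5: 1 → 0
  bit 6: 1 → 0
  bit 7: 1 → 0
  bit 8: 1 → 0
  bit 9: 0 → 1
  bit 10: 0 → 1
  bit 11: 0 → 1
= 111110000111


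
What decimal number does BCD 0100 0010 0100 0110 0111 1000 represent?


Each 4-bit group → digit:
  0100 → 4
  0010 → 2
  0100 → 4
  0110 → 6
  0111 → 7
  1000 → 8
= 424678


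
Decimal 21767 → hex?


Divide by 16 repeatedly:
21767 ÷ 16 = 1360 remainder 7 (7)
1360 ÷ 16 = 85 remainder 0 (0)
85 ÷ 16 = 5 remainder 5 (5)
5 ÷ 16 = 0 remainder 5 (5)
Reading remainders bottom-up:
= 0x5507


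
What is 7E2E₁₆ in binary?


Each hex digit → 4 binary bits:
  7 = 0111
  E = 1110
  2 = 0010
  E = 1110
Concatenate: 0111 1110 0010 1110
= 0111111000101110


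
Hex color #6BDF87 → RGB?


Hex: #6BDF87
R = 6B₁₆ = 107
G = DF₁₆ = 223
B = 87₁₆ = 135
= RGB(107, 223, 135)


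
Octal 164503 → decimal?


Positional values:
Position 0: 3 × 8^0 = 3
Position 1: 0 × 8^1 = 0
Position 2: 5 × 8^2 = 320
Position 3: 4 × 8^3 = 2048
Position 4: 6 × 8^4 = 24576
Position 5: 1 × 8^5 = 32768
Sum = 3 + 0 + 320 + 2048 + 24576 + 32768
= 59715


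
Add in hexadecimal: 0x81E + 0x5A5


Align and add column by column (LSB to MSB, each column mod 16 with carry):
  081E
+ 05A5
  ----
  col 0: E(14) + 5(5) + 0 (carry in) = 19 → 3(3), carry out 1
  col 1: 1(1) + A(10) + 1 (carry in) = 12 → C(12), carry out 0
  col 2: 8(8) + 5(5) + 0 (carry in) = 13 → D(13), carry out 0
  col 3: 0(0) + 0(0) + 0 (carry in) = 0 → 0(0), carry out 0
Reading digits MSB→LSB: 0DC3
Strip leading zeros: DC3
= 0xDC3


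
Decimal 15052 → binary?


Divide by 2 repeatedly:
15052 ÷ 2 = 7526 remainder 0
7526 ÷ 2 = 3763 remainder 0
3763 ÷ 2 = 1881 remainder 1
1881 ÷ 2 = 940 remainder 1
940 ÷ 2 = 470 remainder 0
470 ÷ 2 = 235 remainder 0
235 ÷ 2 = 117 remainder 1
117 ÷ 2 = 58 remainder 1
58 ÷ 2 = 29 remainder 0
29 ÷ 2 = 14 remainder 1
14 ÷ 2 = 7 remainder 0
7 ÷ 2 = 3 remainder 1
3 ÷ 2 = 1 remainder 1
1 ÷ 2 = 0 remainder 1
Reading remainders bottom-up:
= 11101011001100


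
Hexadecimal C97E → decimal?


Positional values:
Position 0: E × 16^0 = 14 × 1 = 14
Position 1: 7 × 16^1 = 7 × 16 = 112
Position 2: 9 × 16^2 = 9 × 256 = 2304
Position 3: C × 16^3 = 12 × 4096 = 49152
Sum = 14 + 112 + 2304 + 49152
= 51582


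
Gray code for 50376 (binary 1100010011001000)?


Binary: 1100010011001000
Gray code: G = B XOR (B >> 1)
B >> 1 = 0110001001100100
1100010011001000 XOR 0110001001100100:
  1 XOR 0 = 1
  1 XOR 1 = 0
  0 XOR 1 = 1
  0 XOR 0 = 0
  0 XOR 0 = 0
  1 XOR 0 = 1
  0 XOR 1 = 1
  0 XOR 0 = 0
  1 XOR 0 = 1
  1 XOR 1 = 0
  0 XOR 1 = 1
  0 XOR 0 = 0
  1 XOR 0 = 1
  0 XOR 1 = 1
  0 XOR 0 = 0
  0 XOR 0 = 0
= 1010011010101100


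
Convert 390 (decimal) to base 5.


Divide by 5 repeatedly:
390 ÷ 5 = 78 remainder 0
78 ÷ 5 = 15 remainder 3
15 ÷ 5 = 3 remainder 0
3 ÷ 5 = 0 remainder 3
Reading remainders bottom-up:
= 3030


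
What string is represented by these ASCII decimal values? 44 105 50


Codes (decimal): 44 105 50
Per-code ASCII lookup:
  44  (special character) → ','
  105  (range 97-122: lowercase, 105 - 97 = 8) → 'i'
  50  (range 48-57: digits, 50 - 48 = 2) → '2'
= ',i2'


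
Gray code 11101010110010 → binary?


Gray code: 11101010110010
MSB stays the same: 1
Each subsequent bit = prev_binary XOR current_gray:
  B[1] = 1 XOR 1 = 0
  B[2] = 0 XOR 1 = 1
  B[3] = 1 XOR 0 = 1
  B[4] = 1 XOR 1 = 0
  B[5] = 0 XOR 0 = 0
  B[6] = 0 XOR 1 = 1
  B[7] = 1 XOR 0 = 1
  B[8] = 1 XOR 1 = 0
  B[9] = 0 XOR 1 = 1
  B[10] = 1 XOR 0 = 1
  B[11] = 1 XOR 0 = 1
  B[12] = 1 XOR 1 = 0
  B[13] = 0 XOR 0 = 0
= 10110011011100 (11484 decimal)


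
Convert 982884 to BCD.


Each digit → 4-bit binary:
  9 → 1001
  8 → 1000
  2 → 0010
  8 → 1000
  8 → 1000
  4 → 0100
= 1001 1000 0010 1000 1000 0100


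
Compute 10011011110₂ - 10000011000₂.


Align and subtract column by column (LSB to MSB, borrowing when needed):
  10011011110
- 10000011000
  -----------
  col 0: (0 - 0 borrow-in) - 0 → 0 - 0 = 0, borrow out 0
  col 1: (1 - 0 borrow-in) - 0 → 1 - 0 = 1, borrow out 0
  col 2: (1 - 0 borrow-in) - 0 → 1 - 0 = 1, borrow out 0
  col 3: (1 - 0 borrow-in) - 1 → 1 - 1 = 0, borrow out 0
  col 4: (1 - 0 borrow-in) - 1 → 1 - 1 = 0, borrow out 0
  col 5: (0 - 0 borrow-in) - 0 → 0 - 0 = 0, borrow out 0
  col 6: (1 - 0 borrow-in) - 0 → 1 - 0 = 1, borrow out 0
  col 7: (1 - 0 borrow-in) - 0 → 1 - 0 = 1, borrow out 0
  col 8: (0 - 0 borrow-in) - 0 → 0 - 0 = 0, borrow out 0
  col 9: (0 - 0 borrow-in) - 0 → 0 - 0 = 0, borrow out 0
  col 10: (1 - 0 borrow-in) - 1 → 1 - 1 = 0, borrow out 0
Reading bits MSB→LSB: 00011000110
Strip leading zeros: 11000110
= 11000110


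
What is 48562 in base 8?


Divide by 8 repeatedly:
48562 ÷ 8 = 6070 remainder 2
6070 ÷ 8 = 758 remainder 6
758 ÷ 8 = 94 remainder 6
94 ÷ 8 = 11 remainder 6
11 ÷ 8 = 1 remainder 3
1 ÷ 8 = 0 remainder 1
Reading remainders bottom-up:
= 0o136662


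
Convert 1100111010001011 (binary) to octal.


Group into 3-bit groups: 001100111010001011
  001 = 1
  100 = 4
  111 = 7
  010 = 2
  001 = 1
  011 = 3
= 0o147213


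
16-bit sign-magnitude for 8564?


Sign bit: 0 (positive)
Magnitude: 8564 = 010000101110100
= 0010000101110100


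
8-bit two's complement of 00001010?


Original: 00001010
Step 1 - Invert all bits: 11110101
Step 2 - Add 1: 11110101 + 1
= 11110110 (represents -10)


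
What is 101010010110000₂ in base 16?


Group into 4-bit nibbles: 0101010010110000
  0101 = 5
  0100 = 4
  1011 = B
  0000 = 0
= 0x54B0


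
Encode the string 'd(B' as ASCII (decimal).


String: 'd(B'  (3 characters)
Per-character ASCII lookup:
  'd': lowercase starts at 97: 'd' = 97 + 3 = 100
  '(': special character: '(' = 40
  'B': uppercase starts at 65: 'B' = 65 + 1 = 66
= 100 40 66


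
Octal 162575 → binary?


Each octal digit → 3 binary bits:
  1 = 001
  6 = 110
  2 = 010
  5 = 101
  7 = 111
  5 = 101
Concatenate: 001 110 010 101 111 101
= 001110010101111101


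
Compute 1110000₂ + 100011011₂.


Align and add column by column (LSB to MSB, carry propagating):
  0001110000
+ 0100011011
  ----------
  col 0: 0 + 1 + 0 (carry in) = 1 → bit 1, carry out 0
  col 1: 0 + 1 + 0 (carry in) = 1 → bit 1, carry out 0
  col 2: 0 + 0 + 0 (carry in) = 0 → bit 0, carry out 0
  col 3: 0 + 1 + 0 (carry in) = 1 → bit 1, carry out 0
  col 4: 1 + 1 + 0 (carry in) = 2 → bit 0, carry out 1
  col 5: 1 + 0 + 1 (carry in) = 2 → bit 0, carry out 1
  col 6: 1 + 0 + 1 (carry in) = 2 → bit 0, carry out 1
  col 7: 0 + 0 + 1 (carry in) = 1 → bit 1, carry out 0
  col 8: 0 + 1 + 0 (carry in) = 1 → bit 1, carry out 0
  col 9: 0 + 0 + 0 (carry in) = 0 → bit 0, carry out 0
Reading bits MSB→LSB: 0110001011
Strip leading zeros: 110001011
= 110001011


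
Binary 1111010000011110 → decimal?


Positional values:
Bit 1: 1 × 2^1 = 2
Bit 2: 1 × 2^2 = 4
Bit 3: 1 × 2^3 = 8
Bit 4: 1 × 2^4 = 16
Bit 10: 1 × 2^10 = 1024
Bit 12: 1 × 2^12 = 4096
Bit 13: 1 × 2^13 = 8192
Bit 14: 1 × 2^14 = 16384
Bit 15: 1 × 2^15 = 32768
Sum = 2 + 4 + 8 + 16 + 1024 + 4096 + 8192 + 16384 + 32768
= 62494


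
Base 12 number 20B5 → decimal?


Positional values (base 12):
  5 × 12^0 = 5 × 1 = 5
  B × 12^1 = 11 × 12 = 132
  0 × 12^2 = 0 × 144 = 0
  2 × 12^3 = 2 × 1728 = 3456
Sum = 5 + 132 + 0 + 3456
= 3593


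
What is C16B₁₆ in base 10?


Positional values:
Position 0: B × 16^0 = 11 × 1 = 11
Position 1: 6 × 16^1 = 6 × 16 = 96
Position 2: 1 × 16^2 = 1 × 256 = 256
Position 3: C × 16^3 = 12 × 4096 = 49152
Sum = 11 + 96 + 256 + 49152
= 49515


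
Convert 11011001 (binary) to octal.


Group into 3-bit groups: 011011001
  011 = 3
  011 = 3
  001 = 1
= 0o331


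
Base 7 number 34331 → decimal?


Positional values (base 7):
  1 × 7^0 = 1 × 1 = 1
  3 × 7^1 = 3 × 7 = 21
  3 × 7^2 = 3 × 49 = 147
  4 × 7^3 = 4 × 343 = 1372
  3 × 7^4 = 3 × 2401 = 7203
Sum = 1 + 21 + 147 + 1372 + 7203
= 8744


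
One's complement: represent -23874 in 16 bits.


Original: 0101110101000010
Invert all bits:
  bit 0: 0 → 1
  bit 1: 1 → 0
  bit 2: 0 → 1
  bit 3: 1 → 0
  bit 4: 1 → 0
  bit 5: 1 → 0
  bit 6: 0 → 1
  bit 7: 1 → 0
  bit 8: 0 → 1
  bit 9: 1 → 0
  bit 10: 0 → 1
  bit 11: 0 → 1
  bit 12: 0 → 1
  bit 13: 0 → 1
  bit 14: 1 → 0
  bit 15: 0 → 1
= 1010001010111101


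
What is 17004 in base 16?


Divide by 16 repeatedly:
17004 ÷ 16 = 1062 remainder 12 (C)
1062 ÷ 16 = 66 remainder 6 (6)
66 ÷ 16 = 4 remainder 2 (2)
4 ÷ 16 = 0 remainder 4 (4)
Reading remainders bottom-up:
= 0x426C


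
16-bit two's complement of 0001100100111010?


Original: 0001100100111010
Step 1 - Invert all bits: 1110011011000101
Step 2 - Add 1: 1110011011000101 + 1
= 1110011011000110 (represents -6458)


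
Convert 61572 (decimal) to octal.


Divide by 8 repeatedly:
61572 ÷ 8 = 7696 remainder 4
7696 ÷ 8 = 962 remainder 0
962 ÷ 8 = 120 remainder 2
120 ÷ 8 = 15 remainder 0
15 ÷ 8 = 1 remainder 7
1 ÷ 8 = 0 remainder 1
Reading remainders bottom-up:
= 0o170204


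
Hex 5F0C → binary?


Each hex digit → 4 binary bits:
  5 = 0101
  F = 1111
  0 = 0000
  C = 1100
Concatenate: 0101 1111 0000 1100
= 0101111100001100


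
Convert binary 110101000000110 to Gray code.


Binary: 110101000000110
Gray code: G = B XOR (B >> 1)
B >> 1 = 011010100000011
110101000000110 XOR 011010100000011:
  1 XOR 0 = 1
  1 XOR 1 = 0
  0 XOR 1 = 1
  1 XOR 0 = 1
  0 XOR 1 = 1
  1 XOR 0 = 1
  0 XOR 1 = 1
  0 XOR 0 = 0
  0 XOR 0 = 0
  0 XOR 0 = 0
  0 XOR 0 = 0
  0 XOR 0 = 0
  1 XOR 0 = 1
  1 XOR 1 = 0
  0 XOR 1 = 1
= 101111100000101


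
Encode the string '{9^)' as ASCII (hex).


String: '{9^)'  (4 characters)
Per-character ASCII lookup:
  '{': special character: '{' = 123 → 0x7B
  '9': digits start at 48: '9' = 48 + 9 = 57 → 0x39
  '^': special character: '^' = 94 → 0x5E
  ')': special character: ')' = 41 → 0x29
= 0x7B 0x39 0x5E 0x29


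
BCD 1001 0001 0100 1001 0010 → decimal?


Each 4-bit group → digit:
  1001 → 9
  0001 → 1
  0100 → 4
  1001 → 9
  0010 → 2
= 91492


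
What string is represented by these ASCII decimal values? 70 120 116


Codes (decimal): 70 120 116
Per-code ASCII lookup:
  70  (range 65-90: uppercase, 70 - 65 = 5) → 'F'
  120  (range 97-122: lowercase, 120 - 97 = 23) → 'x'
  116  (range 97-122: lowercase, 116 - 97 = 19) → 't'
= 'Fxt'


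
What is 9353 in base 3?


Divide by 3 repeatedly:
9353 ÷ 3 = 3117 remainder 2
3117 ÷ 3 = 1039 remainder 0
1039 ÷ 3 = 346 remainder 1
346 ÷ 3 = 115 remainder 1
115 ÷ 3 = 38 remainder 1
38 ÷ 3 = 12 remainder 2
12 ÷ 3 = 4 remainder 0
4 ÷ 3 = 1 remainder 1
1 ÷ 3 = 0 remainder 1
Reading remainders bottom-up:
= 110211102


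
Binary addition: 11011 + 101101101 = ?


Align and add column by column (LSB to MSB, carry propagating):
  0000011011
+ 0101101101
  ----------
  col 0: 1 + 1 + 0 (carry in) = 2 → bit 0, carry out 1
  col 1: 1 + 0 + 1 (carry in) = 2 → bit 0, carry out 1
  col 2: 0 + 1 + 1 (carry in) = 2 → bit 0, carry out 1
  col 3: 1 + 1 + 1 (carry in) = 3 → bit 1, carry out 1
  col 4: 1 + 0 + 1 (carry in) = 2 → bit 0, carry out 1
  col 5: 0 + 1 + 1 (carry in) = 2 → bit 0, carry out 1
  col 6: 0 + 1 + 1 (carry in) = 2 → bit 0, carry out 1
  col 7: 0 + 0 + 1 (carry in) = 1 → bit 1, carry out 0
  col 8: 0 + 1 + 0 (carry in) = 1 → bit 1, carry out 0
  col 9: 0 + 0 + 0 (carry in) = 0 → bit 0, carry out 0
Reading bits MSB→LSB: 0110001000
Strip leading zeros: 110001000
= 110001000


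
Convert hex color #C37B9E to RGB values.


Hex: #C37B9E
R = C3₁₆ = 195
G = 7B₁₆ = 123
B = 9E₁₆ = 158
= RGB(195, 123, 158)


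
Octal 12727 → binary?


Each octal digit → 3 binary bits:
  1 = 001
  2 = 010
  7 = 111
  2 = 010
  7 = 111
Concatenate: 001 010 111 010 111
= 001010111010111


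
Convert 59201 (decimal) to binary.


Divide by 2 repeatedly:
59201 ÷ 2 = 29600 remainder 1
29600 ÷ 2 = 14800 remainder 0
14800 ÷ 2 = 7400 remainder 0
7400 ÷ 2 = 3700 remainder 0
3700 ÷ 2 = 1850 remainder 0
1850 ÷ 2 = 925 remainder 0
925 ÷ 2 = 462 remainder 1
462 ÷ 2 = 231 remainder 0
231 ÷ 2 = 115 remainder 1
115 ÷ 2 = 57 remainder 1
57 ÷ 2 = 28 remainder 1
28 ÷ 2 = 14 remainder 0
14 ÷ 2 = 7 remainder 0
7 ÷ 2 = 3 remainder 1
3 ÷ 2 = 1 remainder 1
1 ÷ 2 = 0 remainder 1
Reading remainders bottom-up:
= 1110011101000001


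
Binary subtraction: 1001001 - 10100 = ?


Align and subtract column by column (LSB to MSB, borrowing when needed):
  1001001
- 0010100
  -------
  col 0: (1 - 0 borrow-in) - 0 → 1 - 0 = 1, borrow out 0
  col 1: (0 - 0 borrow-in) - 0 → 0 - 0 = 0, borrow out 0
  col 2: (0 - 0 borrow-in) - 1 → borrow from next column: (0+2) - 1 = 1, borrow out 1
  col 3: (1 - 1 borrow-in) - 0 → 0 - 0 = 0, borrow out 0
  col 4: (0 - 0 borrow-in) - 1 → borrow from next column: (0+2) - 1 = 1, borrow out 1
  col 5: (0 - 1 borrow-in) - 0 → borrow from next column: (-1+2) - 0 = 1, borrow out 1
  col 6: (1 - 1 borrow-in) - 0 → 0 - 0 = 0, borrow out 0
Reading bits MSB→LSB: 0110101
Strip leading zeros: 110101
= 110101


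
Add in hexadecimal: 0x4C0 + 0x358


Align and add column by column (LSB to MSB, each column mod 16 with carry):
  04C0
+ 0358
  ----
  col 0: 0(0) + 8(8) + 0 (carry in) = 8 → 8(8), carry out 0
  col 1: C(12) + 5(5) + 0 (carry in) = 17 → 1(1), carry out 1
  col 2: 4(4) + 3(3) + 1 (carry in) = 8 → 8(8), carry out 0
  col 3: 0(0) + 0(0) + 0 (carry in) = 0 → 0(0), carry out 0
Reading digits MSB→LSB: 0818
Strip leading zeros: 818
= 0x818


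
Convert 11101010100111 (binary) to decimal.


Positional values:
Bit 0: 1 × 2^0 = 1
Bit 1: 1 × 2^1 = 2
Bit 2: 1 × 2^2 = 4
Bit 5: 1 × 2^5 = 32
Bit 7: 1 × 2^7 = 128
Bit 9: 1 × 2^9 = 512
Bit 11: 1 × 2^11 = 2048
Bit 12: 1 × 2^12 = 4096
Bit 13: 1 × 2^13 = 8192
Sum = 1 + 2 + 4 + 32 + 128 + 512 + 2048 + 4096 + 8192
= 15015


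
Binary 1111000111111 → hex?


Group into 4-bit nibbles: 0001111000111111
  0001 = 1
  1110 = E
  0011 = 3
  1111 = F
= 0x1E3F


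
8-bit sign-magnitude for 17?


Sign bit: 0 (positive)
Magnitude: 17 = 0010001
= 00010001


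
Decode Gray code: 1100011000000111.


Gray code: 1100011000000111
MSB stays the same: 1
Each subsequent bit = prev_binary XOR current_gray:
  B[1] = 1 XOR 1 = 0
  B[2] = 0 XOR 0 = 0
  B[3] = 0 XOR 0 = 0
  B[4] = 0 XOR 0 = 0
  B[5] = 0 XOR 1 = 1
  B[6] = 1 XOR 1 = 0
  B[7] = 0 XOR 0 = 0
  B[8] = 0 XOR 0 = 0
  B[9] = 0 XOR 0 = 0
  B[10] = 0 XOR 0 = 0
  B[11] = 0 XOR 0 = 0
  B[12] = 0 XOR 0 = 0
  B[13] = 0 XOR 1 = 1
  B[14] = 1 XOR 1 = 0
  B[15] = 0 XOR 1 = 1
= 1000010000000101 (33797 decimal)


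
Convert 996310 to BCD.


Each digit → 4-bit binary:
  9 → 1001
  9 → 1001
  6 → 0110
  3 → 0011
  1 → 0001
  0 → 0000
= 1001 1001 0110 0011 0001 0000


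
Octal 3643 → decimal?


Positional values:
Position 0: 3 × 8^0 = 3
Position 1: 4 × 8^1 = 32
Position 2: 6 × 8^2 = 384
Position 3: 3 × 8^3 = 1536
Sum = 3 + 32 + 384 + 1536
= 1955


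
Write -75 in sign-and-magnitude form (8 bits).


Sign bit: 1 (negative)
Magnitude: 75 = 1001011
= 11001011


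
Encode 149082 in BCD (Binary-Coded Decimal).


Each digit → 4-bit binary:
  1 → 0001
  4 → 0100
  9 → 1001
  0 → 0000
  8 → 1000
  2 → 0010
= 0001 0100 1001 0000 1000 0010


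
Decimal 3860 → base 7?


Divide by 7 repeatedly:
3860 ÷ 7 = 551 remainder 3
551 ÷ 7 = 78 remainder 5
78 ÷ 7 = 11 remainder 1
11 ÷ 7 = 1 remainder 4
1 ÷ 7 = 0 remainder 1
Reading remainders bottom-up:
= 14153


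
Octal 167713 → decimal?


Positional values:
Position 0: 3 × 8^0 = 3
Position 1: 1 × 8^1 = 8
Position 2: 7 × 8^2 = 448
Position 3: 7 × 8^3 = 3584
Position 4: 6 × 8^4 = 24576
Position 5: 1 × 8^5 = 32768
Sum = 3 + 8 + 448 + 3584 + 24576 + 32768
= 61387


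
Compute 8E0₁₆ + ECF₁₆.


Align and add column by column (LSB to MSB, each column mod 16 with carry):
  08E0
+ 0ECF
  ----
  col 0: 0(0) + F(15) + 0 (carry in) = 15 → F(15), carry out 0
  col 1: E(14) + C(12) + 0 (carry in) = 26 → A(10), carry out 1
  col 2: 8(8) + E(14) + 1 (carry in) = 23 → 7(7), carry out 1
  col 3: 0(0) + 0(0) + 1 (carry in) = 1 → 1(1), carry out 0
Reading digits MSB→LSB: 17AF
Strip leading zeros: 17AF
= 0x17AF


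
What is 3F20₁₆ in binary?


Each hex digit → 4 binary bits:
  3 = 0011
  F = 1111
  2 = 0010
  0 = 0000
Concatenate: 0011 1111 0010 0000
= 0011111100100000


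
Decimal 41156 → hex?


Divide by 16 repeatedly:
41156 ÷ 16 = 2572 remainder 4 (4)
2572 ÷ 16 = 160 remainder 12 (C)
160 ÷ 16 = 10 remainder 0 (0)
10 ÷ 16 = 0 remainder 10 (A)
Reading remainders bottom-up:
= 0xA0C4


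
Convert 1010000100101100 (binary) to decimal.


Positional values:
Bit 2: 1 × 2^2 = 4
Bit 3: 1 × 2^3 = 8
Bit 5: 1 × 2^5 = 32
Bit 8: 1 × 2^8 = 256
Bit 13: 1 × 2^13 = 8192
Bit 15: 1 × 2^15 = 32768
Sum = 4 + 8 + 32 + 256 + 8192 + 32768
= 41260


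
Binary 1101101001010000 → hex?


Group into 4-bit nibbles: 1101101001010000
  1101 = D
  1010 = A
  0101 = 5
  0000 = 0
= 0xDA50


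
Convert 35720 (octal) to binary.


Each octal digit → 3 binary bits:
  3 = 011
  5 = 101
  7 = 111
  2 = 010
  0 = 000
Concatenate: 011 101 111 010 000
= 011101111010000


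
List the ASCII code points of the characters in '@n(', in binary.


String: '@n('  (3 characters)
Per-character ASCII lookup:
  '@': special character: '@' = 64 → 1000000
  'n': lowercase starts at 97: 'n' = 97 + 13 = 110 → 1101110
  '(': special character: '(' = 40 → 101000
= 1000000 1101110 101000


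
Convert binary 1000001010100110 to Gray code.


Binary: 1000001010100110
Gray code: G = B XOR (B >> 1)
B >> 1 = 0100000101010011
1000001010100110 XOR 0100000101010011:
  1 XOR 0 = 1
  0 XOR 1 = 1
  0 XOR 0 = 0
  0 XOR 0 = 0
  0 XOR 0 = 0
  0 XOR 0 = 0
  1 XOR 0 = 1
  0 XOR 1 = 1
  1 XOR 0 = 1
  0 XOR 1 = 1
  1 XOR 0 = 1
  0 XOR 1 = 1
  0 XOR 0 = 0
  1 XOR 0 = 1
  1 XOR 1 = 0
  0 XOR 1 = 1
= 1100001111110101


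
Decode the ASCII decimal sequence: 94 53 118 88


Codes (decimal): 94 53 118 88
Per-code ASCII lookup:
  94  (special character) → '^'
  53  (range 48-57: digits, 53 - 48 = 5) → '5'
  118  (range 97-122: lowercase, 118 - 97 = 21) → 'v'
  88  (range 65-90: uppercase, 88 - 65 = 23) → 'X'
= '^5vX'


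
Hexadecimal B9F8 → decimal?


Positional values:
Position 0: 8 × 16^0 = 8 × 1 = 8
Position 1: F × 16^1 = 15 × 16 = 240
Position 2: 9 × 16^2 = 9 × 256 = 2304
Position 3: B × 16^3 = 11 × 4096 = 45056
Sum = 8 + 240 + 2304 + 45056
= 47608


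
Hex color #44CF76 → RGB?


Hex: #44CF76
R = 44₁₆ = 68
G = CF₁₆ = 207
B = 76₁₆ = 118
= RGB(68, 207, 118)


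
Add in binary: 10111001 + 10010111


Align and add column by column (LSB to MSB, carry propagating):
  010111001
+ 010010111
  ---------
  col 0: 1 + 1 + 0 (carry in) = 2 → bit 0, carry out 1
  col 1: 0 + 1 + 1 (carry in) = 2 → bit 0, carry out 1
  col 2: 0 + 1 + 1 (carry in) = 2 → bit 0, carry out 1
  col 3: 1 + 0 + 1 (carry in) = 2 → bit 0, carry out 1
  col 4: 1 + 1 + 1 (carry in) = 3 → bit 1, carry out 1
  col 5: 1 + 0 + 1 (carry in) = 2 → bit 0, carry out 1
  col 6: 0 + 0 + 1 (carry in) = 1 → bit 1, carry out 0
  col 7: 1 + 1 + 0 (carry in) = 2 → bit 0, carry out 1
  col 8: 0 + 0 + 1 (carry in) = 1 → bit 1, carry out 0
Reading bits MSB→LSB: 101010000
Strip leading zeros: 101010000
= 101010000


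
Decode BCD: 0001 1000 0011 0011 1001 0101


Each 4-bit group → digit:
  0001 → 1
  1000 → 8
  0011 → 3
  0011 → 3
  1001 → 9
  0101 → 5
= 183395


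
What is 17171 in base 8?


Divide by 8 repeatedly:
17171 ÷ 8 = 2146 remainder 3
2146 ÷ 8 = 268 remainder 2
268 ÷ 8 = 33 remainder 4
33 ÷ 8 = 4 remainder 1
4 ÷ 8 = 0 remainder 4
Reading remainders bottom-up:
= 0o41423


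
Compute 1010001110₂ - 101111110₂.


Align and subtract column by column (LSB to MSB, borrowing when needed):
  1010001110
- 0101111110
  ----------
  col 0: (0 - 0 borrow-in) - 0 → 0 - 0 = 0, borrow out 0
  col 1: (1 - 0 borrow-in) - 1 → 1 - 1 = 0, borrow out 0
  col 2: (1 - 0 borrow-in) - 1 → 1 - 1 = 0, borrow out 0
  col 3: (1 - 0 borrow-in) - 1 → 1 - 1 = 0, borrow out 0
  col 4: (0 - 0 borrow-in) - 1 → borrow from next column: (0+2) - 1 = 1, borrow out 1
  col 5: (0 - 1 borrow-in) - 1 → borrow from next column: (-1+2) - 1 = 0, borrow out 1
  col 6: (0 - 1 borrow-in) - 1 → borrow from next column: (-1+2) - 1 = 0, borrow out 1
  col 7: (1 - 1 borrow-in) - 0 → 0 - 0 = 0, borrow out 0
  col 8: (0 - 0 borrow-in) - 1 → borrow from next column: (0+2) - 1 = 1, borrow out 1
  col 9: (1 - 1 borrow-in) - 0 → 0 - 0 = 0, borrow out 0
Reading bits MSB→LSB: 0100010000
Strip leading zeros: 100010000
= 100010000


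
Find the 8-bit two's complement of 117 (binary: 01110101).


Original: 01110101
Step 1 - Invert all bits: 10001010
Step 2 - Add 1: 10001010 + 1
= 10001011 (represents -117)


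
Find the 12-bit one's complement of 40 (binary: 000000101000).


Original: 000000101000
Invert all bits:
  bit 0: 0 → 1
  bit 1: 0 → 1
  bit 2: 0 → 1
  bit 3: 0 → 1
  bit 4: 0 → 1
  bit 5: 0 → 1
  bit 6: 1 → 0
  bit 7: 0 → 1
  bit 8: 1 → 0
  bit 9: 0 → 1
  bit 10: 0 → 1
  bit 11: 0 → 1
= 111111010111


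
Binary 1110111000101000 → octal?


Group into 3-bit groups: 001110111000101000
  001 = 1
  110 = 6
  111 = 7
  000 = 0
  101 = 5
  000 = 0
= 0o167050


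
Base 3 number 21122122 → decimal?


Positional values (base 3):
  2 × 3^0 = 2 × 1 = 2
  2 × 3^1 = 2 × 3 = 6
  1 × 3^2 = 1 × 9 = 9
  2 × 3^3 = 2 × 27 = 54
  2 × 3^4 = 2 × 81 = 162
  1 × 3^5 = 1 × 243 = 243
  1 × 3^6 = 1 × 729 = 729
  2 × 3^7 = 2 × 2187 = 4374
Sum = 2 + 6 + 9 + 54 + 162 + 243 + 729 + 4374
= 5579


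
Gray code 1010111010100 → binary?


Gray code: 1010111010100
MSB stays the same: 1
Each subsequent bit = prev_binary XOR current_gray:
  B[1] = 1 XOR 0 = 1
  B[2] = 1 XOR 1 = 0
  B[3] = 0 XOR 0 = 0
  B[4] = 0 XOR 1 = 1
  B[5] = 1 XOR 1 = 0
  B[6] = 0 XOR 1 = 1
  B[7] = 1 XOR 0 = 1
  B[8] = 1 XOR 1 = 0
  B[9] = 0 XOR 0 = 0
  B[10] = 0 XOR 1 = 1
  B[11] = 1 XOR 0 = 1
  B[12] = 1 XOR 0 = 1
= 1100101100111 (6503 decimal)


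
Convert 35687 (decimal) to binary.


Divide by 2 repeatedly:
35687 ÷ 2 = 17843 remainder 1
17843 ÷ 2 = 8921 remainder 1
8921 ÷ 2 = 4460 remainder 1
4460 ÷ 2 = 2230 remainder 0
2230 ÷ 2 = 1115 remainder 0
1115 ÷ 2 = 557 remainder 1
557 ÷ 2 = 278 remainder 1
278 ÷ 2 = 139 remainder 0
139 ÷ 2 = 69 remainder 1
69 ÷ 2 = 34 remainder 1
34 ÷ 2 = 17 remainder 0
17 ÷ 2 = 8 remainder 1
8 ÷ 2 = 4 remainder 0
4 ÷ 2 = 2 remainder 0
2 ÷ 2 = 1 remainder 0
1 ÷ 2 = 0 remainder 1
Reading remainders bottom-up:
= 1000101101100111


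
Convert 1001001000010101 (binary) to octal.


Group into 3-bit groups: 001001001000010101
  001 = 1
  001 = 1
  001 = 1
  000 = 0
  010 = 2
  101 = 5
= 0o111025


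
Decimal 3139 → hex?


Divide by 16 repeatedly:
3139 ÷ 16 = 196 remainder 3 (3)
196 ÷ 16 = 12 remainder 4 (4)
12 ÷ 16 = 0 remainder 12 (C)
Reading remainders bottom-up:
= 0xC43


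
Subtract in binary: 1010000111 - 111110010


Align and subtract column by column (LSB to MSB, borrowing when needed):
  1010000111
- 0111110010
  ----------
  col 0: (1 - 0 borrow-in) - 0 → 1 - 0 = 1, borrow out 0
  col 1: (1 - 0 borrow-in) - 1 → 1 - 1 = 0, borrow out 0
  col 2: (1 - 0 borrow-in) - 0 → 1 - 0 = 1, borrow out 0
  col 3: (0 - 0 borrow-in) - 0 → 0 - 0 = 0, borrow out 0
  col 4: (0 - 0 borrow-in) - 1 → borrow from next column: (0+2) - 1 = 1, borrow out 1
  col 5: (0 - 1 borrow-in) - 1 → borrow from next column: (-1+2) - 1 = 0, borrow out 1
  col 6: (0 - 1 borrow-in) - 1 → borrow from next column: (-1+2) - 1 = 0, borrow out 1
  col 7: (1 - 1 borrow-in) - 1 → borrow from next column: (0+2) - 1 = 1, borrow out 1
  col 8: (0 - 1 borrow-in) - 1 → borrow from next column: (-1+2) - 1 = 0, borrow out 1
  col 9: (1 - 1 borrow-in) - 0 → 0 - 0 = 0, borrow out 0
Reading bits MSB→LSB: 0010010101
Strip leading zeros: 10010101
= 10010101


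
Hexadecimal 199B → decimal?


Positional values:
Position 0: B × 16^0 = 11 × 1 = 11
Position 1: 9 × 16^1 = 9 × 16 = 144
Position 2: 9 × 16^2 = 9 × 256 = 2304
Position 3: 1 × 16^3 = 1 × 4096 = 4096
Sum = 11 + 144 + 2304 + 4096
= 6555


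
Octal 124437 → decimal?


Positional values:
Position 0: 7 × 8^0 = 7
Position 1: 3 × 8^1 = 24
Position 2: 4 × 8^2 = 256
Position 3: 4 × 8^3 = 2048
Position 4: 2 × 8^4 = 8192
Position 5: 1 × 8^5 = 32768
Sum = 7 + 24 + 256 + 2048 + 8192 + 32768
= 43295


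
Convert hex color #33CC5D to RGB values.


Hex: #33CC5D
R = 33₁₆ = 51
G = CC₁₆ = 204
B = 5D₁₆ = 93
= RGB(51, 204, 93)


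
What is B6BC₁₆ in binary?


Each hex digit → 4 binary bits:
  B = 1011
  6 = 0110
  B = 1011
  C = 1100
Concatenate: 1011 0110 1011 1100
= 1011011010111100


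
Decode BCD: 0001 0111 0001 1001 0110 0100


Each 4-bit group → digit:
  0001 → 1
  0111 → 7
  0001 → 1
  1001 → 9
  0110 → 6
  0100 → 4
= 171964


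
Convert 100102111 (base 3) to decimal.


Positional values (base 3):
  1 × 3^0 = 1 × 1 = 1
  1 × 3^1 = 1 × 3 = 3
  1 × 3^2 = 1 × 9 = 9
  2 × 3^3 = 2 × 27 = 54
  0 × 3^4 = 0 × 81 = 0
  1 × 3^5 = 1 × 243 = 243
  0 × 3^6 = 0 × 729 = 0
  0 × 3^7 = 0 × 2187 = 0
  1 × 3^8 = 1 × 6561 = 6561
Sum = 1 + 3 + 9 + 54 + 0 + 243 + 0 + 0 + 6561
= 6871


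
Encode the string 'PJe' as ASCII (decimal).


String: 'PJe'  (3 characters)
Per-character ASCII lookup:
  'P': uppercase starts at 65: 'P' = 65 + 15 = 80
  'J': uppercase starts at 65: 'J' = 65 + 9 = 74
  'e': lowercase starts at 97: 'e' = 97 + 4 = 101
= 80 74 101


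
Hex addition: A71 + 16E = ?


Align and add column by column (LSB to MSB, each column mod 16 with carry):
  0A71
+ 016E
  ----
  col 0: 1(1) + E(14) + 0 (carry in) = 15 → F(15), carry out 0
  col 1: 7(7) + 6(6) + 0 (carry in) = 13 → D(13), carry out 0
  col 2: A(10) + 1(1) + 0 (carry in) = 11 → B(11), carry out 0
  col 3: 0(0) + 0(0) + 0 (carry in) = 0 → 0(0), carry out 0
Reading digits MSB→LSB: 0BDF
Strip leading zeros: BDF
= 0xBDF


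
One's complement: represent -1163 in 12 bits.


Original: 010010001011
Invert all bits:
  bit 0: 0 → 1
  bit 1: 1 → 0
  bit 2: 0 → 1
  bit 3: 0 → 1
  bit 4: 1 → 0
  bit 5: 0 → 1
  bit 6: 0 → 1
  bit 7: 0 → 1
  bit 8: 1 → 0
  bit 9: 0 → 1
  bit 10: 1 → 0
  bit 11: 1 → 0
= 101101110100


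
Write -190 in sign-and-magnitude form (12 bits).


Sign bit: 1 (negative)
Magnitude: 190 = 00010111110
= 100010111110


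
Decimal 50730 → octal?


Divide by 8 repeatedly:
50730 ÷ 8 = 6341 remainder 2
6341 ÷ 8 = 792 remainder 5
792 ÷ 8 = 99 remainder 0
99 ÷ 8 = 12 remainder 3
12 ÷ 8 = 1 remainder 4
1 ÷ 8 = 0 remainder 1
Reading remainders bottom-up:
= 0o143052


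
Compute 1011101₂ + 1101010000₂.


Align and add column by column (LSB to MSB, carry propagating):
  00001011101
+ 01101010000
  -----------
  col 0: 1 + 0 + 0 (carry in) = 1 → bit 1, carry out 0
  col 1: 0 + 0 + 0 (carry in) = 0 → bit 0, carry out 0
  col 2: 1 + 0 + 0 (carry in) = 1 → bit 1, carry out 0
  col 3: 1 + 0 + 0 (carry in) = 1 → bit 1, carry out 0
  col 4: 1 + 1 + 0 (carry in) = 2 → bit 0, carry out 1
  col 5: 0 + 0 + 1 (carry in) = 1 → bit 1, carry out 0
  col 6: 1 + 1 + 0 (carry in) = 2 → bit 0, carry out 1
  col 7: 0 + 0 + 1 (carry in) = 1 → bit 1, carry out 0
  col 8: 0 + 1 + 0 (carry in) = 1 → bit 1, carry out 0
  col 9: 0 + 1 + 0 (carry in) = 1 → bit 1, carry out 0
  col 10: 0 + 0 + 0 (carry in) = 0 → bit 0, carry out 0
Reading bits MSB→LSB: 01110101101
Strip leading zeros: 1110101101
= 1110101101


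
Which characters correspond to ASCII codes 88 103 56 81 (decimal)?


Codes (decimal): 88 103 56 81
Per-code ASCII lookup:
  88  (range 65-90: uppercase, 88 - 65 = 23) → 'X'
  103  (range 97-122: lowercase, 103 - 97 = 6) → 'g'
  56  (range 48-57: digits, 56 - 48 = 8) → '8'
  81  (range 65-90: uppercase, 81 - 65 = 16) → 'Q'
= 'Xg8Q'


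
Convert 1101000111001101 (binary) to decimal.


Positional values:
Bit 0: 1 × 2^0 = 1
Bit 2: 1 × 2^2 = 4
Bit 3: 1 × 2^3 = 8
Bit 6: 1 × 2^6 = 64
Bit 7: 1 × 2^7 = 128
Bit 8: 1 × 2^8 = 256
Bit 12: 1 × 2^12 = 4096
Bit 14: 1 × 2^14 = 16384
Bit 15: 1 × 2^15 = 32768
Sum = 1 + 4 + 8 + 64 + 128 + 256 + 4096 + 16384 + 32768
= 53709


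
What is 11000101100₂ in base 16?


Group into 4-bit nibbles: 011000101100
  0110 = 6
  0010 = 2
  1100 = C
= 0x62C


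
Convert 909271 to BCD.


Each digit → 4-bit binary:
  9 → 1001
  0 → 0000
  9 → 1001
  2 → 0010
  7 → 0111
  1 → 0001
= 1001 0000 1001 0010 0111 0001


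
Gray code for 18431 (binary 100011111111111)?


Binary: 100011111111111
Gray code: G = B XOR (B >> 1)
B >> 1 = 010001111111111
100011111111111 XOR 010001111111111:
  1 XOR 0 = 1
  0 XOR 1 = 1
  0 XOR 0 = 0
  0 XOR 0 = 0
  1 XOR 0 = 1
  1 XOR 1 = 0
  1 XOR 1 = 0
  1 XOR 1 = 0
  1 XOR 1 = 0
  1 XOR 1 = 0
  1 XOR 1 = 0
  1 XOR 1 = 0
  1 XOR 1 = 0
  1 XOR 1 = 0
  1 XOR 1 = 0
= 110010000000000


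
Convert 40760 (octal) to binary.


Each octal digit → 3 binary bits:
  4 = 100
  0 = 000
  7 = 111
  6 = 110
  0 = 000
Concatenate: 100 000 111 110 000
= 100000111110000


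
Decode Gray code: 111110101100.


Gray code: 111110101100
MSB stays the same: 1
Each subsequent bit = prev_binary XOR current_gray:
  B[1] = 1 XOR 1 = 0
  B[2] = 0 XOR 1 = 1
  B[3] = 1 XOR 1 = 0
  B[4] = 0 XOR 1 = 1
  B[5] = 1 XOR 0 = 1
  B[6] = 1 XOR 1 = 0
  B[7] = 0 XOR 0 = 0
  B[8] = 0 XOR 1 = 1
  B[9] = 1 XOR 1 = 0
  B[10] = 0 XOR 0 = 0
  B[11] = 0 XOR 0 = 0
= 101011001000 (2760 decimal)


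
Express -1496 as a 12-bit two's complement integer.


Original: 010111011000
Step 1 - Invert all bits: 101000100111
Step 2 - Add 1: 101000100111 + 1
= 101000101000 (represents -1496)


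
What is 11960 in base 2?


Divide by 2 repeatedly:
11960 ÷ 2 = 5980 remainder 0
5980 ÷ 2 = 2990 remainder 0
2990 ÷ 2 = 1495 remainder 0
1495 ÷ 2 = 747 remainder 1
747 ÷ 2 = 373 remainder 1
373 ÷ 2 = 186 remainder 1
186 ÷ 2 = 93 remainder 0
93 ÷ 2 = 46 remainder 1
46 ÷ 2 = 23 remainder 0
23 ÷ 2 = 11 remainder 1
11 ÷ 2 = 5 remainder 1
5 ÷ 2 = 2 remainder 1
2 ÷ 2 = 1 remainder 0
1 ÷ 2 = 0 remainder 1
Reading remainders bottom-up:
= 10111010111000


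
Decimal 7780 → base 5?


Divide by 5 repeatedly:
7780 ÷ 5 = 1556 remainder 0
1556 ÷ 5 = 311 remainder 1
311 ÷ 5 = 62 remainder 1
62 ÷ 5 = 12 remainder 2
12 ÷ 5 = 2 remainder 2
2 ÷ 5 = 0 remainder 2
Reading remainders bottom-up:
= 222110


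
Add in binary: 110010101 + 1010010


Align and add column by column (LSB to MSB, carry propagating):
  0110010101
+ 0001010010
  ----------
  col 0: 1 + 0 + 0 (carry in) = 1 → bit 1, carry out 0
  col 1: 0 + 1 + 0 (carry in) = 1 → bit 1, carry out 0
  col 2: 1 + 0 + 0 (carry in) = 1 → bit 1, carry out 0
  col 3: 0 + 0 + 0 (carry in) = 0 → bit 0, carry out 0
  col 4: 1 + 1 + 0 (carry in) = 2 → bit 0, carry out 1
  col 5: 0 + 0 + 1 (carry in) = 1 → bit 1, carry out 0
  col 6: 0 + 1 + 0 (carry in) = 1 → bit 1, carry out 0
  col 7: 1 + 0 + 0 (carry in) = 1 → bit 1, carry out 0
  col 8: 1 + 0 + 0 (carry in) = 1 → bit 1, carry out 0
  col 9: 0 + 0 + 0 (carry in) = 0 → bit 0, carry out 0
Reading bits MSB→LSB: 0111100111
Strip leading zeros: 111100111
= 111100111


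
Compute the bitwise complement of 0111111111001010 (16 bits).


Original: 0111111111001010
Invert all bits:
  bit 0: 0 → 1
  bit 1: 1 → 0
  bit 2: 1 → 0
  bit 3: 1 → 0
  bit 4: 1 → 0
  bit 5: 1 → 0
  bit 6: 1 → 0
  bit 7: 1 → 0
  bit 8: 1 → 0
  bit 9: 1 → 0
  bit 10: 0 → 1
  bit 11: 0 → 1
  bit 12: 1 → 0
  bit 13: 0 → 1
  bit 14: 1 → 0
  bit 15: 0 → 1
= 1000000000110101


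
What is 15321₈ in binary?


Each octal digit → 3 binary bits:
  1 = 001
  5 = 101
  3 = 011
  2 = 010
  1 = 001
Concatenate: 001 101 011 010 001
= 001101011010001


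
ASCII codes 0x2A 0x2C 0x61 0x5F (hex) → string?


Codes (hex): 0x2A 0x2C 0x61 0x5F
Per-code ASCII lookup:
  0x2A = 42  (special character) → '*'
  0x2C = 44  (special character) → ','
  0x61 = 97  (range 97-122: lowercase, 97 - 97 = 0) → 'a'
  0x5F = 95  (special character) → '_'
= '*,a_'


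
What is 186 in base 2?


Divide by 2 repeatedly:
186 ÷ 2 = 93 remainder 0
93 ÷ 2 = 46 remainder 1
46 ÷ 2 = 23 remainder 0
23 ÷ 2 = 11 remainder 1
11 ÷ 2 = 5 remainder 1
5 ÷ 2 = 2 remainder 1
2 ÷ 2 = 1 remainder 0
1 ÷ 2 = 0 remainder 1
Reading remainders bottom-up:
= 10111010


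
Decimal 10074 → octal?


Divide by 8 repeatedly:
10074 ÷ 8 = 1259 remainder 2
1259 ÷ 8 = 157 remainder 3
157 ÷ 8 = 19 remainder 5
19 ÷ 8 = 2 remainder 3
2 ÷ 8 = 0 remainder 2
Reading remainders bottom-up:
= 0o23532


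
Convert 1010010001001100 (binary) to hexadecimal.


Group into 4-bit nibbles: 1010010001001100
  1010 = A
  0100 = 4
  0100 = 4
  1100 = C
= 0xA44C


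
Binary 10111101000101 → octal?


Group into 3-bit groups: 010111101000101
  010 = 2
  111 = 7
  101 = 5
  000 = 0
  101 = 5
= 0o27505


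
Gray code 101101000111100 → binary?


Gray code: 101101000111100
MSB stays the same: 1
Each subsequent bit = prev_binary XOR current_gray:
  B[1] = 1 XOR 0 = 1
  B[2] = 1 XOR 1 = 0
  B[3] = 0 XOR 1 = 1
  B[4] = 1 XOR 0 = 1
  B[5] = 1 XOR 1 = 0
  B[6] = 0 XOR 0 = 0
  B[7] = 0 XOR 0 = 0
  B[8] = 0 XOR 0 = 0
  B[9] = 0 XOR 1 = 1
  B[10] = 1 XOR 1 = 0
  B[11] = 0 XOR 1 = 1
  B[12] = 1 XOR 1 = 0
  B[13] = 0 XOR 0 = 0
  B[14] = 0 XOR 0 = 0
= 110110000101000 (27688 decimal)


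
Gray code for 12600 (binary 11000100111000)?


Binary: 11000100111000
Gray code: G = B XOR (B >> 1)
B >> 1 = 01100010011100
11000100111000 XOR 01100010011100:
  1 XOR 0 = 1
  1 XOR 1 = 0
  0 XOR 1 = 1
  0 XOR 0 = 0
  0 XOR 0 = 0
  1 XOR 0 = 1
  0 XOR 1 = 1
  0 XOR 0 = 0
  1 XOR 0 = 1
  1 XOR 1 = 0
  1 XOR 1 = 0
  0 XOR 1 = 1
  0 XOR 0 = 0
  0 XOR 0 = 0
= 10100110100100


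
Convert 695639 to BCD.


Each digit → 4-bit binary:
  6 → 0110
  9 → 1001
  5 → 0101
  6 → 0110
  3 → 0011
  9 → 1001
= 0110 1001 0101 0110 0011 1001


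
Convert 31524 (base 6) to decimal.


Positional values (base 6):
  4 × 6^0 = 4 × 1 = 4
  2 × 6^1 = 2 × 6 = 12
  5 × 6^2 = 5 × 36 = 180
  1 × 6^3 = 1 × 216 = 216
  3 × 6^4 = 3 × 1296 = 3888
Sum = 4 + 12 + 180 + 216 + 3888
= 4300


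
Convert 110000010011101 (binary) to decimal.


Positional values:
Bit 0: 1 × 2^0 = 1
Bit 2: 1 × 2^2 = 4
Bit 3: 1 × 2^3 = 8
Bit 4: 1 × 2^4 = 16
Bit 7: 1 × 2^7 = 128
Bit 13: 1 × 2^13 = 8192
Bit 14: 1 × 2^14 = 16384
Sum = 1 + 4 + 8 + 16 + 128 + 8192 + 16384
= 24733


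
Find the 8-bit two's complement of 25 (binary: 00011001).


Original: 00011001
Step 1 - Invert all bits: 11100110
Step 2 - Add 1: 11100110 + 1
= 11100111 (represents -25)


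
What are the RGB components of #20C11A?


Hex: #20C11A
R = 20₁₆ = 32
G = C1₁₆ = 193
B = 1A₁₆ = 26
= RGB(32, 193, 26)


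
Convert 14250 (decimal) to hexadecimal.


Divide by 16 repeatedly:
14250 ÷ 16 = 890 remainder 10 (A)
890 ÷ 16 = 55 remainder 10 (A)
55 ÷ 16 = 3 remainder 7 (7)
3 ÷ 16 = 0 remainder 3 (3)
Reading remainders bottom-up:
= 0x37AA


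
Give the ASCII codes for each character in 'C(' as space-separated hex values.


String: 'C('  (2 characters)
Per-character ASCII lookup:
  'C': uppercase starts at 65: 'C' = 65 + 2 = 67 → 0x43
  '(': special character: '(' = 40 → 0x28
= 0x43 0x28


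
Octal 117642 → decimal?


Positional values:
Position 0: 2 × 8^0 = 2
Position 1: 4 × 8^1 = 32
Position 2: 6 × 8^2 = 384
Position 3: 7 × 8^3 = 3584
Position 4: 1 × 8^4 = 4096
Position 5: 1 × 8^5 = 32768
Sum = 2 + 32 + 384 + 3584 + 4096 + 32768
= 40866


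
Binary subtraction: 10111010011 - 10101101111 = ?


Align and subtract column by column (LSB to MSB, borrowing when needed):
  10111010011
- 10101101111
  -----------
  col 0: (1 - 0 borrow-in) - 1 → 1 - 1 = 0, borrow out 0
  col 1: (1 - 0 borrow-in) - 1 → 1 - 1 = 0, borrow out 0
  col 2: (0 - 0 borrow-in) - 1 → borrow from next column: (0+2) - 1 = 1, borrow out 1
  col 3: (0 - 1 borrow-in) - 1 → borrow from next column: (-1+2) - 1 = 0, borrow out 1
  col 4: (1 - 1 borrow-in) - 0 → 0 - 0 = 0, borrow out 0
  col 5: (0 - 0 borrow-in) - 1 → borrow from next column: (0+2) - 1 = 1, borrow out 1
  col 6: (1 - 1 borrow-in) - 1 → borrow from next column: (0+2) - 1 = 1, borrow out 1
  col 7: (1 - 1 borrow-in) - 0 → 0 - 0 = 0, borrow out 0
  col 8: (1 - 0 borrow-in) - 1 → 1 - 1 = 0, borrow out 0
  col 9: (0 - 0 borrow-in) - 0 → 0 - 0 = 0, borrow out 0
  col 10: (1 - 0 borrow-in) - 1 → 1 - 1 = 0, borrow out 0
Reading bits MSB→LSB: 00001100100
Strip leading zeros: 1100100
= 1100100


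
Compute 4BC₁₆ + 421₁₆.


Align and add column by column (LSB to MSB, each column mod 16 with carry):
  04BC
+ 0421
  ----
  col 0: C(12) + 1(1) + 0 (carry in) = 13 → D(13), carry out 0
  col 1: B(11) + 2(2) + 0 (carry in) = 13 → D(13), carry out 0
  col 2: 4(4) + 4(4) + 0 (carry in) = 8 → 8(8), carry out 0
  col 3: 0(0) + 0(0) + 0 (carry in) = 0 → 0(0), carry out 0
Reading digits MSB→LSB: 08DD
Strip leading zeros: 8DD
= 0x8DD


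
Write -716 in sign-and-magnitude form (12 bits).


Sign bit: 1 (negative)
Magnitude: 716 = 01011001100
= 101011001100


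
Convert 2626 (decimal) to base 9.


Divide by 9 repeatedly:
2626 ÷ 9 = 291 remainder 7
291 ÷ 9 = 32 remainder 3
32 ÷ 9 = 3 remainder 5
3 ÷ 9 = 0 remainder 3
Reading remainders bottom-up:
= 3537


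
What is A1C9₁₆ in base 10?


Positional values:
Position 0: 9 × 16^0 = 9 × 1 = 9
Position 1: C × 16^1 = 12 × 16 = 192
Position 2: 1 × 16^2 = 1 × 256 = 256
Position 3: A × 16^3 = 10 × 4096 = 40960
Sum = 9 + 192 + 256 + 40960
= 41417


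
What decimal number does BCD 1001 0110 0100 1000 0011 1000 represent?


Each 4-bit group → digit:
  1001 → 9
  0110 → 6
  0100 → 4
  1000 → 8
  0011 → 3
  1000 → 8
= 964838


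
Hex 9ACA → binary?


Each hex digit → 4 binary bits:
  9 = 1001
  A = 1010
  C = 1100
  A = 1010
Concatenate: 1001 1010 1100 1010
= 1001101011001010


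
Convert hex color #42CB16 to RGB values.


Hex: #42CB16
R = 42₁₆ = 66
G = CB₁₆ = 203
B = 16₁₆ = 22
= RGB(66, 203, 22)


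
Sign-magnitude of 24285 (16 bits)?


Sign bit: 0 (positive)
Magnitude: 24285 = 101111011011101
= 0101111011011101


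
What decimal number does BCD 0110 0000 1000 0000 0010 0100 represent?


Each 4-bit group → digit:
  0110 → 6
  0000 → 0
  1000 → 8
  0000 → 0
  0010 → 2
  0100 → 4
= 608024


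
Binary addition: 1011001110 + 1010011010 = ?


Align and add column by column (LSB to MSB, carry propagating):
  01011001110
+ 01010011010
  -----------
  col 0: 0 + 0 + 0 (carry in) = 0 → bit 0, carry out 0
  col 1: 1 + 1 + 0 (carry in) = 2 → bit 0, carry out 1
  col 2: 1 + 0 + 1 (carry in) = 2 → bit 0, carry out 1
  col 3: 1 + 1 + 1 (carry in) = 3 → bit 1, carry out 1
  col 4: 0 + 1 + 1 (carry in) = 2 → bit 0, carry out 1
  col 5: 0 + 0 + 1 (carry in) = 1 → bit 1, carry out 0
  col 6: 1 + 0 + 0 (carry in) = 1 → bit 1, carry out 0
  col 7: 1 + 1 + 0 (carry in) = 2 → bit 0, carry out 1
  col 8: 0 + 0 + 1 (carry in) = 1 → bit 1, carry out 0
  col 9: 1 + 1 + 0 (carry in) = 2 → bit 0, carry out 1
  col 10: 0 + 0 + 1 (carry in) = 1 → bit 1, carry out 0
Reading bits MSB→LSB: 10101101000
Strip leading zeros: 10101101000
= 10101101000
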